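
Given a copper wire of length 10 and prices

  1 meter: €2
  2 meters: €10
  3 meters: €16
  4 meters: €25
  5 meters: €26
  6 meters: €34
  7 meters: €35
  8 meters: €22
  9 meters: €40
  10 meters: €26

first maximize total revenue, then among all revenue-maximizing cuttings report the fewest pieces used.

3

Consider every possible first cut. r[k] is the best of p[i]+r[k−i] over all sellable i≤k.
r[1] = 2
r[2] = max(2+2, 10+0) = 10
r[3] = max(2+10, 10+2, 16+0) = 16
r[4] = max(2+16, 10+10, 16+2, 25+0) = 25
r[5] = max(2+25, 10+16, 16+10, 25+2, 26+0) = 27
r[6] = max(2+27, 10+25, 16+16, 25+10, 26+2, 34+0) = 35
r[7] = max(2+35, 10+27, 16+25, …, 34+2, 35+0) = 41
r[8] = max(2+41, 10+35, 16+27, …, 35+2, 22+0) = 50
r[9] = max(2+50, 10+41, 16+35, …, 22+2, 40+0) = 52
r[10] = max(2+52, 10+50, 16+41, …, 40+2, 26+0) = 60
Maximum revenue is €60.
Now minimize piece count subject to staying optimal: for each k, pieces[k] = 1 + min over i with p[i]+r[k−i]=r[k] of pieces[k−i].
pieces[7] = 2
pieces[8] = 2
pieces[9] = 3
pieces[10] = 3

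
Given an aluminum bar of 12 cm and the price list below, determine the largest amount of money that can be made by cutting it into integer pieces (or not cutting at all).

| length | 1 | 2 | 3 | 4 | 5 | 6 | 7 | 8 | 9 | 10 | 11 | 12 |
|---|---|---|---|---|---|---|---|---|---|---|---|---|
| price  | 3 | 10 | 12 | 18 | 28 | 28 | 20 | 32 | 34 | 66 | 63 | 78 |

Consider every possible first cut. r[k] is the best of p[i]+r[k−i] over all sellable i≤k.
r[1] = 3
r[2] = max(3+3, 10+0) = 10
r[3] = max(3+10, 10+3, 12+0) = 13
r[4] = max(3+13, 10+10, 12+3, 18+0) = 20
r[5] = max(3+20, 10+13, 12+10, 18+3, 28+0) = 28
r[6] = max(3+28, 10+20, 12+13, 18+10, 28+3, 28+0) = 31
r[7] = max(3+31, 10+28, 12+20, …, 28+3, 20+0) = 38
r[8] = max(3+38, 10+31, 12+28, …, 20+3, 32+0) = 41
r[9] = max(3+41, 10+38, 12+31, …, 32+3, 34+0) = 48
r[10] = max(3+48, 10+41, 12+38, …, 34+3, 66+0) = 66
r[11] = max(3+66, 10+48, 12+41, …, 66+3, 63+0) = 69
r[12] = max(3+69, 10+66, 12+48, …, 63+3, 78+0) = 78
Best is to sell the whole 12-cm piece uncut for $78.

78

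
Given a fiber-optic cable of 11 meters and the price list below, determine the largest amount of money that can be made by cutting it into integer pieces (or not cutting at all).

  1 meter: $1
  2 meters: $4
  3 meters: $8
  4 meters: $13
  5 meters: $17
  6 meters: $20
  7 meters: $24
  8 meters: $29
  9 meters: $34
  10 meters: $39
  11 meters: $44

44

Let v[k] be the best obtainable value from length k. For each k, try every first piece i and keep the best of price[i] + v[k−i].
v[1] = 1
v[2] = 4
v[3] = 8
v[4] = 13
v[5] = 17
v[6] = 20
v[7] = 24
v[8] = 29
v[9] = 34
v[10] = 39
v[11] = 44
Best is to sell the whole 11-meter piece uncut for $44.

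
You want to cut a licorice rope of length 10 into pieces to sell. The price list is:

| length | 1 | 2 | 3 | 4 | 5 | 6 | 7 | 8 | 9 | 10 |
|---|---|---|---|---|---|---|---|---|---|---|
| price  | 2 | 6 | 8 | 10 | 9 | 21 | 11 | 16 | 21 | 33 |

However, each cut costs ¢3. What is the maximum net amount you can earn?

Let v[k] be the best obtainable value from length k. For each k, try every first piece i and keep the best of price[i] + v[k−i] minus the 3 cut fee when i<k.
v[1] = 2
v[2] = 6
v[3] = 8
v[4] = 10
v[5] = 11  (first piece 2, then v[3]=8)
v[6] = 21
v[7] = 20  (first piece 1, then v[6]=21)
v[8] = 24  (first piece 2, then v[6]=21)
v[9] = 26  (first piece 3, then v[6]=21)
v[10] = 33
Best is to make no cuts and sell whole for ¢33.

33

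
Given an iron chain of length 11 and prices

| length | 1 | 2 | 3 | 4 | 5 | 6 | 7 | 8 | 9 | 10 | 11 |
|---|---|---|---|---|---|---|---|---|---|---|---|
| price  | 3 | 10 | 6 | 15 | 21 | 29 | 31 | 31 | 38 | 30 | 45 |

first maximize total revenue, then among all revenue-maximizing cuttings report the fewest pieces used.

Build r[k] bottom-up: r[k] = max over allowed piece i of (p[i] + r[k−i]).
r[1] = 3
r[2] = max(3+3, 10+0) = 10
r[3] = max(3+10, 10+3, 6+0) = 13
r[4] = max(3+13, 10+10, 6+3, 15+0) = 20
r[5] = max(3+20, 10+13, 6+10, 15+3, 21+0) = 23
r[6] = max(3+23, 10+20, 6+13, 15+10, 21+3, 29+0) = 30
r[7] = max(3+30, 10+23, 6+20, …, 29+3, 31+0) = 33
r[8] = max(3+33, 10+30, 6+23, …, 31+3, 31+0) = 40
r[9] = max(3+40, 10+33, 6+30, …, 31+3, 38+0) = 43
r[10] = max(3+43, 10+40, 6+33, …, 38+3, 30+0) = 50
r[11] = max(3+50, 10+43, 6+40, …, 30+3, 45+0) = 53
Maximum revenue is $53.
Now minimize piece count subject to staying optimal: for each k, pieces[k] = 1 + min over i with p[i]+r[k−i]=r[k] of pieces[k−i].
pieces[8] = 4
pieces[9] = 5
pieces[10] = 5
pieces[11] = 6

6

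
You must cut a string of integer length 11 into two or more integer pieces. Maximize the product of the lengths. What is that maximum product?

Define prod[k] = max over 1≤i<k of i · max(k−i, prod[k−i]); the inner max lets the remainder stay uncut if that's better.
prod[2] = 1·max(1,0) = 1·1 = 1
prod[3] = max(1·2, 2·1) = 2
prod[4] = max(1·3, 2·2, 3·1) = 4
prod[5] = max(1·4, 2·3, 3·2, 4·1) = 6
prod[6] = max(1·6, 2·4, 3·3, 4·2, 5·1) = 9
prod[7] = max(1·9, 2·6, 3·4, 4·3, 5·2, 6·1) = 12
prod[8] = max(1·12, 2·9, 3·6, …, 6·2, 7·1) = 18
prod[9] = max(1·18, 2·12, 3·9, …, 7·2, 8·1) = 27
prod[10] = max(1·27, 2·18, 3·12, …, 8·2, 9·1) = 36
prod[11] = max(1·36, 2·27, 3·18, …, 9·2, 10·1) = 54
One optimal split: 3 + 3 + 3 + 2; product 3·3·3·2 = 54.

54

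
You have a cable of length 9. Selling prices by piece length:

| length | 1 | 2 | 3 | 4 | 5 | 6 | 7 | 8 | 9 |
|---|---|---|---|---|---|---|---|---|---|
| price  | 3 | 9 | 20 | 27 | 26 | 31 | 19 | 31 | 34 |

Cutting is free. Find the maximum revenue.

60

Let best[k] be the best obtainable value from length k. For each k, try every first piece i and keep the best of price[i] + best[k−i].
best[1] = 3
best[2] = max(3+3, 9+0) = 9
best[3] = max(3+9, 9+3, 20+0) = 20
best[4] = max(3+20, 9+9, 20+3, 27+0) = 27
best[5] = max(3+27, 9+20, 20+9, 27+3, 26+0) = 30
best[6] = max(3+30, 9+27, 20+20, 27+9, 26+3, 31+0) = 40
best[7] = max(3+40, 9+30, 20+27, …, 31+3, 19+0) = 47
best[8] = max(3+47, 9+40, 20+30, …, 19+3, 31+0) = 54
best[9] = max(3+54, 9+47, 20+40, …, 31+3, 34+0) = 60
One optimal cutting: 3 + 3 + 3 → $20 + $20 + $20 = $60.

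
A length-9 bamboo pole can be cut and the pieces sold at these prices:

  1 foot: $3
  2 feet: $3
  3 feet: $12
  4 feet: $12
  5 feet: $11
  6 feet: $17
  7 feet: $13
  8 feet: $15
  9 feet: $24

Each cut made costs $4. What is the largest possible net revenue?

28

Build r[k] bottom-up: r[k] = max over allowed piece i of (p[i] + r[k−i]) − 4 per cut.
r[1] = 3
r[2] = max(3+3-4, 3+0) = 3
r[3] = max(3+3-4, 3+3-4, 12+0) = 12
r[4] = max(3+12-4, 3+3-4, 12+3-4, 12+0) = 12
r[5] = max(3+12-4, 3+12-4, 12+3-4, 12+3-4, 11+0) = 11
r[6] = max(3+11-4, 3+12-4, 12+12-4, 12+3-4, 11+3-4, 17+0) = 20
r[7] = max(3+20-4, 3+11-4, 12+12-4, …, 17+3-4, 13+0) = 20
r[8] = max(3+20-4, 3+20-4, 12+11-4, …, 13+3-4, 15+0) = 20
r[9] = max(3+20-4, 3+20-4, 12+20-4, …, 15+3-4, 24+0) = 28
One optimal plan: pieces 3 + 3 + 3 (2 cuts) → $36 − $8 = $28.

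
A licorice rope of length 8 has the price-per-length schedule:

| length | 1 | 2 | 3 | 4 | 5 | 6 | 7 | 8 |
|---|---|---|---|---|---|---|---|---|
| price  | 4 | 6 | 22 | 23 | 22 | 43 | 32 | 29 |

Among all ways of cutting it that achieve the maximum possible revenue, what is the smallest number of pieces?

4

Build r[k] bottom-up: r[k] = max over allowed piece i of (p[i] + r[k−i]).
r[1] = 4
r[2] = max(4+4, 6+0) = 8
r[3] = max(4+8, 6+4, 22+0) = 22
r[4] = max(4+22, 6+8, 22+4, 23+0) = 26
r[5] = max(4+26, 6+22, 22+8, 23+4, 22+0) = 30
r[6] = max(4+30, 6+26, 22+22, 23+8, 22+4, 43+0) = 44
r[7] = max(4+44, 6+30, 22+26, …, 43+4, 32+0) = 48
r[8] = max(4+48, 6+44, 22+30, …, 32+4, 29+0) = 52
Maximum revenue is ¢52.
Now minimize piece count subject to staying optimal: for each k, pieces[k] = 1 + min over i with p[i]+r[k−i]=r[k] of pieces[k−i].
pieces[5] = 3
pieces[6] = 2
pieces[7] = 3
pieces[8] = 4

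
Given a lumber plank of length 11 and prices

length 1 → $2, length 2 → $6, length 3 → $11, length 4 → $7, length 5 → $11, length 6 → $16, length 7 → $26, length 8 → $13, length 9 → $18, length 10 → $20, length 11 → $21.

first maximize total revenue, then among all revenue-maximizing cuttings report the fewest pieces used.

3

Build r[k] bottom-up: r[k] = max over allowed piece i of (p[i] + r[k−i]).
r[1] = 2
r[2] = 6
r[3] = 11
r[4] = 13  (first piece 1, then r[3]=11)
r[5] = 17  (first piece 2, then r[3]=11)
r[6] = 22  (first piece 3, then r[3]=11)
r[7] = 26
r[8] = 28  (first piece 1, then r[7]=26)
r[9] = 33  (first piece 3, then r[6]=22)
r[10] = 37  (first piece 3, then r[7]=26)
r[11] = 39  (first piece 1, then r[10]=37)
Maximum revenue is $39.
Now minimize piece count subject to staying optimal: for each k, pieces[k] = 1 + min over i with p[i]+r[k−i]=r[k] of pieces[k−i].
pieces[8] = 2
pieces[9] = 3
pieces[10] = 2
pieces[11] = 3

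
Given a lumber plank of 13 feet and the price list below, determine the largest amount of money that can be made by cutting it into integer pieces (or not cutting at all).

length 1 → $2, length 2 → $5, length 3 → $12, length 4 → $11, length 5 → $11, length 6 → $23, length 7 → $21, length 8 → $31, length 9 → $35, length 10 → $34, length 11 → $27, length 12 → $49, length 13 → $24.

Consider every possible first cut. r[k] is the best of p[i]+r[k−i] over all sellable i≤k.
r[1] = 2
r[2] = max(2+2, 5+0) = 5
r[3] = max(2+5, 5+2, 12+0) = 12
r[4] = max(2+12, 5+5, 12+2, 11+0) = 14
r[5] = max(2+14, 5+12, 12+5, 11+2, 11+0) = 17
r[6] = max(2+17, 5+14, 12+12, 11+5, 11+2, 23+0) = 24
r[7] = max(2+24, 5+17, 12+14, …, 23+2, 21+0) = 26
r[8] = max(2+26, 5+24, 12+17, …, 21+2, 31+0) = 31
r[9] = max(2+31, 5+26, 12+24, …, 31+2, 35+0) = 36
r[10] = max(2+36, 5+31, 12+26, …, 35+2, 34+0) = 38
r[11] = max(2+38, 5+36, 12+31, …, 34+2, 27+0) = 43
r[12] = max(2+43, 5+38, 12+36, …, 27+2, 49+0) = 49
r[13] = max(2+49, 5+43, 12+38, …, 49+2, 24+0) = 51
One optimal cutting: 12 + 1 → $49 + $2 = $51.

51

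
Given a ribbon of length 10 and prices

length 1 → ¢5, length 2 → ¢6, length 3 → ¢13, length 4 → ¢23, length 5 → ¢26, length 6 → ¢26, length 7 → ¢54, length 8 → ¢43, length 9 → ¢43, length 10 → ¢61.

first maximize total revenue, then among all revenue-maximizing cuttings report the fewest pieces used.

4

Consider every possible first cut. r[k] is the best of p[i]+r[k−i] over all sellable i≤k.
r[1] = 5
r[2] = max(5+5, 6+0) = 10
r[3] = max(5+10, 6+5, 13+0) = 15
r[4] = max(5+15, 6+10, 13+5, 23+0) = 23
r[5] = max(5+23, 6+15, 13+10, 23+5, 26+0) = 28
r[6] = max(5+28, 6+23, 13+15, 23+10, 26+5, 26+0) = 33
r[7] = max(5+33, 6+28, 13+23, …, 26+5, 54+0) = 54
r[8] = max(5+54, 6+33, 13+28, …, 54+5, 43+0) = 59
r[9] = max(5+59, 6+54, 13+33, …, 43+5, 43+0) = 64
r[10] = max(5+64, 6+59, 13+54, …, 43+5, 61+0) = 69
Maximum revenue is ¢69.
Now minimize piece count subject to staying optimal: for each k, pieces[k] = 1 + min over i with p[i]+r[k−i]=r[k] of pieces[k−i].
pieces[7] = 1
pieces[8] = 2
pieces[9] = 3
pieces[10] = 4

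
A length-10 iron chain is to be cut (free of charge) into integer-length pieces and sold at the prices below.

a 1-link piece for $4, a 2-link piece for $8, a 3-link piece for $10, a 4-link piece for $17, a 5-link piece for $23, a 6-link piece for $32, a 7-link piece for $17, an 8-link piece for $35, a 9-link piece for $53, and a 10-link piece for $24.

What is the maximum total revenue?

Let R[k] be the best obtainable value from length k. For each k, try every first piece i and keep the best of price[i] + R[k−i].
R[1] = 4
R[2] = 8  (first piece 1, then R[1]=4)
R[3] = 12  (first piece 1, then R[2]=8)
R[4] = 17
R[5] = 23
R[6] = 32
R[7] = 36  (first piece 1, then R[6]=32)
R[8] = 40  (first piece 1, then R[7]=36)
R[9] = 53
R[10] = 57  (first piece 1, then R[9]=53)
One optimal cutting: 9 + 1 → $53 + $4 = $57.

57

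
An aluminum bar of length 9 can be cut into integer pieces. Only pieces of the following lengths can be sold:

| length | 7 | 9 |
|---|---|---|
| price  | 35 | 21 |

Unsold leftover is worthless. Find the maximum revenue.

35

Consider every possible first cut. f[k] is the best of p[i]+f[k−i] over all sellable i≤k.
f[1] = 0
f[2] = 0
f[3] = 0
f[4] = 0
f[5] = 0
f[6] = 0
f[7] = 35
f[8] = 35
f[9] = 35
One optimal cutting: pieces 7 with 2 cm of scrap → $35.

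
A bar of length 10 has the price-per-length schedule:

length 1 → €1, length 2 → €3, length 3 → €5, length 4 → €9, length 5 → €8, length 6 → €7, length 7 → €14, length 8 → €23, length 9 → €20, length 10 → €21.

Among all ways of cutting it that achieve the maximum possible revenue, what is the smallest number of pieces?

Let r[k] be the best obtainable value from length k. For each k, try every first piece i and keep the best of price[i] + r[k−i].
r[1] = 1
r[2] = 3
r[3] = 5
r[4] = 9
r[5] = 10  (first piece 1, then r[4]=9)
r[6] = 12  (first piece 2, then r[4]=9)
r[7] = 14  (first piece 3, then r[4]=9)
r[8] = 23
r[9] = 24  (first piece 1, then r[8]=23)
r[10] = 26  (first piece 2, then r[8]=23)
Maximum revenue is €26.
Now minimize piece count subject to staying optimal: for each k, pieces[k] = 1 + min over i with p[i]+r[k−i]=r[k] of pieces[k−i].
pieces[7] = 1
pieces[8] = 1
pieces[9] = 2
pieces[10] = 2

2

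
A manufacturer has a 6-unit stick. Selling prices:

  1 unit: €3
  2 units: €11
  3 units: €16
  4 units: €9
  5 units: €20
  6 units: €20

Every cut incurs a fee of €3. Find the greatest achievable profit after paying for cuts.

Build r[k] bottom-up: r[k] = max over allowed piece i of (p[i] + r[k−i]) − 3 per cut.
r[1] = 3
r[2] = 11
r[3] = 16
r[4] = 19  (first piece 2, then r[2]=11)
r[5] = 24  (first piece 2, then r[3]=16)
r[6] = 29  (first piece 3, then r[3]=16)
One optimal plan: pieces 3 + 3 (1 cut) → €32 − €3 = €29.

29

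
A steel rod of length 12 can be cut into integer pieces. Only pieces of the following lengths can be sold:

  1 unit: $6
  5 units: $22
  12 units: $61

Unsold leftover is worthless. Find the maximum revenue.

Consider every possible first cut. f[k] is the best of p[i]+f[k−i] over all sellable i≤k.
f[1] = 6
f[2] = 12  (first piece 1, then f[1]=6)
f[3] = 18  (first piece 1, then f[2]=12)
f[4] = 24  (first piece 1, then f[3]=18)
f[5] = max(6+24, 22+0) = 30
f[6] = max(6+30, 22+6) = 36
f[7] = max(6+36, 22+12) = 42
f[8] = max(6+42, 22+18) = 48
f[9] = max(6+48, 22+24) = 54
f[10] = max(6+54, 22+30) = 60
f[11] = max(6+60, 22+36) = 66
f[12] = max(6+66, 22+42, 61+0) = 72
One optimal cutting: 1 + 1 + 1 + 1 + 1 + 1 + 1 + 1 + 1 + 1 + 1 + 1 → $72.

72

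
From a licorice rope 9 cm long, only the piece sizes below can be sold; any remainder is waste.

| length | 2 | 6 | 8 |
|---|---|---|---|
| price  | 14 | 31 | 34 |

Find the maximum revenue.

Let f[k] be the best obtainable value from length k. For each k, try every first piece i and keep the best of price[i] + f[k−i].
f[1] = 0
f[2] = 14
f[3] = 14
f[4] = 28  (first piece 2, then f[2]=14)
f[5] = 28
f[6] = max(14+28, 31+0) = 42
f[7] = max(14+28, 31+0) = 42
f[8] = max(14+42, 31+14, 34+0) = 56
f[9] = max(14+42, 31+14, 34+0) = 56
One optimal cutting: pieces 2 + 2 + 2 + 2 with 1 cm of scrap → ¢56.

56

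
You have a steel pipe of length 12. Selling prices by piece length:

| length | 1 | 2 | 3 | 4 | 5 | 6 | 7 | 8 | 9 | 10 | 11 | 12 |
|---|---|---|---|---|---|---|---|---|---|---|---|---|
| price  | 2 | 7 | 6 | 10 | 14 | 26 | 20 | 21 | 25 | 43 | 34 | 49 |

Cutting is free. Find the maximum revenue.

52

Consider every possible first cut. r[k] is the best of p[i]+r[k−i] over all sellable i≤k.
r[1] = 2
r[2] = 7
r[3] = 9  (first piece 1, then r[2]=7)
r[4] = 14  (first piece 2, then r[2]=7)
r[5] = 16  (first piece 1, then r[4]=14)
r[6] = 26
r[7] = 28  (first piece 1, then r[6]=26)
r[8] = 33  (first piece 2, then r[6]=26)
r[9] = 35  (first piece 1, then r[8]=33)
r[10] = 43
r[11] = 45  (first piece 1, then r[10]=43)
r[12] = 52  (first piece 6, then r[6]=26)
One optimal cutting: 6 + 6 → $26 + $26 = $52.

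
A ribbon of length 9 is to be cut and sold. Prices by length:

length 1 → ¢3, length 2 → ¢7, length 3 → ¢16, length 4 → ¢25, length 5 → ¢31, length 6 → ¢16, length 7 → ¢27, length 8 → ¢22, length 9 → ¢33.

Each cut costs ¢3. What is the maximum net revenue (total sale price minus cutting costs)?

Let r[k] be the best obtainable value from length k. For each k, try every first piece i and keep the best of price[i] + r[k−i] minus the 3 cut fee when i<k.
r[1] = 3
r[2] = max(3+3-3, 7+0) = 7
r[3] = max(3+7-3, 7+3-3, 16+0) = 16
r[4] = max(3+16-3, 7+7-3, 16+3-3, 25+0) = 25
r[5] = max(3+25-3, 7+16-3, 16+7-3, 25+3-3, 31+0) = 31
r[6] = max(3+31-3, 7+25-3, 16+16-3, 25+7-3, 31+3-3, 16+0) = 31
r[7] = max(3+31-3, 7+31-3, 16+25-3, …, 16+3-3, 27+0) = 38
r[8] = max(3+38-3, 7+31-3, 16+31-3, …, 27+3-3, 22+0) = 47
r[9] = max(3+47-3, 7+38-3, 16+31-3, …, 22+3-3, 33+0) = 53
One optimal plan: pieces 5 + 4 (1 cut) → ¢56 − ¢3 = ¢53.

53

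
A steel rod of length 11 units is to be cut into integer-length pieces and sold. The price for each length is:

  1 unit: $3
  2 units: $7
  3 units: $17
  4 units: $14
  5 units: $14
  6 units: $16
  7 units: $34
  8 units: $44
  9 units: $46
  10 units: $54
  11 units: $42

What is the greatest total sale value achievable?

Build R[k] bottom-up: R[k] = max over allowed piece i of (p[i] + R[k−i]).
R[1] = 3
R[2] = 7
R[3] = 17
R[4] = 20  (first piece 1, then R[3]=17)
R[5] = 24  (first piece 2, then R[3]=17)
R[6] = 34  (first piece 3, then R[3]=17)
R[7] = 37  (first piece 1, then R[6]=34)
R[8] = 44
R[9] = 51  (first piece 3, then R[6]=34)
R[10] = 54  (first piece 1, then R[9]=51)
R[11] = 61  (first piece 3, then R[8]=44)
One optimal cutting: 8 + 3 → $44 + $17 = $61.

61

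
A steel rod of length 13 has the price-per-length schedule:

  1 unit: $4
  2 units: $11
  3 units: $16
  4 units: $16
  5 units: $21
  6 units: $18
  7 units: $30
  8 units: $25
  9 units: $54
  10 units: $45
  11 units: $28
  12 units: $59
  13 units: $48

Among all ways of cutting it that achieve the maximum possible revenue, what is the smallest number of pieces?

3

Build r[k] bottom-up: r[k] = max over allowed piece i of (p[i] + r[k−i]).
r[1] = 4
r[2] = max(4+4, 11+0) = 11
r[3] = max(4+11, 11+4, 16+0) = 16
r[4] = max(4+16, 11+11, 16+4, 16+0) = 22
r[5] = max(4+22, 11+16, 16+11, 16+4, 21+0) = 27
r[6] = max(4+27, 11+22, 16+16, 16+11, 21+4, 18+0) = 33
r[7] = max(4+33, 11+27, 16+22, …, 18+4, 30+0) = 38
r[8] = max(4+38, 11+33, 16+27, …, 30+4, 25+0) = 44
r[9] = max(4+44, 11+38, 16+33, …, 25+4, 54+0) = 54
r[10] = max(4+54, 11+44, 16+38, …, 54+4, 45+0) = 58
r[11] = max(4+58, 11+54, 16+44, …, 45+4, 28+0) = 65
r[12] = max(4+65, 11+58, 16+54, …, 28+4, 59+0) = 70
r[13] = max(4+70, 11+65, 16+58, …, 59+4, 48+0) = 76
Maximum revenue is $76.
Now minimize piece count subject to staying optimal: for each k, pieces[k] = 1 + min over i with p[i]+r[k−i]=r[k] of pieces[k−i].
pieces[10] = 2
pieces[11] = 2
pieces[12] = 2
pieces[13] = 3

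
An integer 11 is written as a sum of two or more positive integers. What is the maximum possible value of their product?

Fill g[k] for k=2..11: at each k try every first piece i and multiply by the better of (k−i) uncut or g[k−i].
g[2] = 1*max(1,0) = 1*1 = 1
g[3] = 1*max(2,1) = 1*2 = 2
g[4] = 2*max(2,1) = 2*2 = 4
g[5] = 2*max(3,2) = 2*3 = 6
g[6] = 3*max(3,2) = 3*3 = 9
g[7] = 2*max(5,6) = 2*6 = 12
g[8] = 2*max(6,9) = 2*9 = 18
g[9] = 3*max(6,9) = 3*9 = 27
g[10] = 2*max(8,18) = 2*18 = 36
g[11] = 2*max(9,27) = 2*27 = 54
One optimal split: 3 + 3 + 3 + 2; product 3*3*3*2 = 54.

54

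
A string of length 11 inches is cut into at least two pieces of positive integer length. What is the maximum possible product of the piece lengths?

54

Define P[k] = max over 1≤i<k of i · max(k−i, P[k−i]); the inner max lets the remainder stay uncut if that's better.
P[2] = 1*max(1,0) = 1*1 = 1
P[3] = 1*max(2,1) = 1*2 = 2
P[4] = 2*max(2,1) = 2*2 = 4
P[5] = 2*max(3,2) = 2*3 = 6
P[6] = 3*max(3,2) = 3*3 = 9
P[7] = 2*max(5,6) = 2*6 = 12
P[8] = 2*max(6,9) = 2*9 = 18
P[9] = 3*max(6,9) = 3*9 = 27
P[10] = 2*max(8,18) = 2*18 = 36
P[11] = 2*max(9,27) = 2*27 = 54
One optimal split: 3 + 3 + 3 + 2; product 3*3*3*2 = 54.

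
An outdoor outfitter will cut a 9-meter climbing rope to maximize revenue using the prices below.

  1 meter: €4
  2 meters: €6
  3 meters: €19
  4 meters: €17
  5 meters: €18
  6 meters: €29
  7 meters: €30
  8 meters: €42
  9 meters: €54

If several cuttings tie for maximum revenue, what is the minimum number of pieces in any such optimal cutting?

3

Let r[k] be the best obtainable value from length k. For each k, try every first piece i and keep the best of price[i] + r[k−i].
r[1] = 4
r[2] = 8  (first piece 1, then r[1]=4)
r[3] = 19
r[4] = 23  (first piece 1, then r[3]=19)
r[5] = 27  (first piece 1, then r[4]=23)
r[6] = 38  (first piece 3, then r[3]=19)
r[7] = 42  (first piece 1, then r[6]=38)
r[8] = 46  (first piece 1, then r[7]=42)
r[9] = 57  (first piece 3, then r[6]=38)
Maximum revenue is €57.
Now minimize piece count subject to staying optimal: for each k, pieces[k] = 1 + min over i with p[i]+r[k−i]=r[k] of pieces[k−i].
pieces[6] = 2
pieces[7] = 3
pieces[8] = 4
pieces[9] = 3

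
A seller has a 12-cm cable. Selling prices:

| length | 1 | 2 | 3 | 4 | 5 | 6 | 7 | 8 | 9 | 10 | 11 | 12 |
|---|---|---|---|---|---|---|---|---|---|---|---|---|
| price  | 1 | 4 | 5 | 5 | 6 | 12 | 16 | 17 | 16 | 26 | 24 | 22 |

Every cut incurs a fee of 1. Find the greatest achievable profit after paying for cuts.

Build net[k] bottom-up: net[k] = max over allowed piece i of (p[i] + net[k−i]) − 1 per cut.
net[1] = 1
net[2] = max(1+1-1, 4+0) = 4
net[3] = max(1+4-1, 4+1-1, 5+0) = 5
net[4] = max(1+5-1, 4+4-1, 5+1-1, 5+0) = 7
net[5] = max(1+7-1, 4+5-1, 5+4-1, 5+1-1, 6+0) = 8
net[6] = max(1+8-1, 4+7-1, 5+5-1, 5+4-1, 6+1-1, 12+0) = 12
net[7] = max(1+12-1, 4+8-1, 5+7-1, …, 12+1-1, 16+0) = 16
net[8] = max(1+16-1, 4+12-1, 5+8-1, …, 16+1-1, 17+0) = 17
net[9] = max(1+17-1, 4+16-1, 5+12-1, …, 17+1-1, 16+0) = 19
net[10] = max(1+19-1, 4+17-1, 5+16-1, …, 16+1-1, 26+0) = 26
net[11] = max(1+26-1, 4+19-1, 5+17-1, …, 26+1-1, 24+0) = 26
net[12] = max(1+26-1, 4+26-1, 5+19-1, …, 24+1-1, 22+0) = 29
One optimal plan: pieces 10 + 2 (1 cut) → 30 − 1 = 29.

29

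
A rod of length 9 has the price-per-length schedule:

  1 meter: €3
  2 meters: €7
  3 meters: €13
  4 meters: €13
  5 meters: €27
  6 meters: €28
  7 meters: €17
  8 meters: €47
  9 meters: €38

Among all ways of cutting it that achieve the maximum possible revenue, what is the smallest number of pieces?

2

Consider every possible first cut. r[k] is the best of p[i]+r[k−i] over all sellable i≤k.
r[1] = 3
r[2] = 7
r[3] = 13
r[4] = 16  (first piece 1, then r[3]=13)
r[5] = 27
r[6] = 30  (first piece 1, then r[5]=27)
r[7] = 34  (first piece 2, then r[5]=27)
r[8] = 47
r[9] = 50  (first piece 1, then r[8]=47)
Maximum revenue is €50.
Now minimize piece count subject to staying optimal: for each k, pieces[k] = 1 + min over i with p[i]+r[k−i]=r[k] of pieces[k−i].
pieces[6] = 2
pieces[7] = 2
pieces[8] = 1
pieces[9] = 2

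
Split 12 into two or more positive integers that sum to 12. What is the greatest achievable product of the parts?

Define prod[k] = max over 1≤i<k of i · max(k−i, prod[k−i]); the inner max lets the remainder stay uncut if that's better.
prod[2] = 1*max(1,0) = 1*1 = 1
prod[3] = 1*max(2,1) = 1*2 = 2
prod[4] = 2*max(2,1) = 2*2 = 4
prod[5] = 2*max(3,2) = 2*3 = 6
prod[6] = 3*max(3,2) = 3*3 = 9
prod[7] = 2*max(5,6) = 2*6 = 12
prod[8] = 2*max(6,9) = 2*9 = 18
prod[9] = 3*max(6,9) = 3*9 = 27
prod[10] = 2*max(8,18) = 2*18 = 36
prod[11] = 2*max(9,27) = 2*27 = 54
prod[12] = 3*max(9,27) = 3*27 = 81
One optimal split: 3 + 3 + 3 + 3; product 3*3*3*3 = 81.

81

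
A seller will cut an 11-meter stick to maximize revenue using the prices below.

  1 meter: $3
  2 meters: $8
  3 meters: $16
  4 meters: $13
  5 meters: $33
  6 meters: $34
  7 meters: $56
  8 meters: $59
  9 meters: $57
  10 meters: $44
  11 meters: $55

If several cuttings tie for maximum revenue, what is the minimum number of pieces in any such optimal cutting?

2

Consider every possible first cut. r[k] is the best of p[i]+r[k−i] over all sellable i≤k.
r[1] = 3
r[2] = max(3+3, 8+0) = 8
r[3] = max(3+8, 8+3, 16+0) = 16
r[4] = max(3+16, 8+8, 16+3, 13+0) = 19
r[5] = max(3+19, 8+16, 16+8, 13+3, 33+0) = 33
r[6] = max(3+33, 8+19, 16+16, 13+8, 33+3, 34+0) = 36
r[7] = max(3+36, 8+33, 16+19, …, 34+3, 56+0) = 56
r[8] = max(3+56, 8+36, 16+33, …, 56+3, 59+0) = 59
r[9] = max(3+59, 8+56, 16+36, …, 59+3, 57+0) = 64
r[10] = max(3+64, 8+59, 16+56, …, 57+3, 44+0) = 72
r[11] = max(3+72, 8+64, 16+59, …, 44+3, 55+0) = 75
Maximum revenue is $75.
Now minimize piece count subject to staying optimal: for each k, pieces[k] = 1 + min over i with p[i]+r[k−i]=r[k] of pieces[k−i].
pieces[8] = 1
pieces[9] = 2
pieces[10] = 2
pieces[11] = 2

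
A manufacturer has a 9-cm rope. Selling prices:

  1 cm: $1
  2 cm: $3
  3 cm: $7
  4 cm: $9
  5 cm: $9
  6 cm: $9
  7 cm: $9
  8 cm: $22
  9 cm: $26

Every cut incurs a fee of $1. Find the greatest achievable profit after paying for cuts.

26

Let v[k] be the best obtainable value from length k. For each k, try every first piece i and keep the best of price[i] + v[k−i] minus the 1 cut fee when i<k.
v[1] = 1
v[2] = max(1+1-1, 3+0) = 3
v[3] = max(1+3-1, 3+1-1, 7+0) = 7
v[4] = max(1+7-1, 3+3-1, 7+1-1, 9+0) = 9
v[5] = max(1+9-1, 3+7-1, 7+3-1, 9+1-1, 9+0) = 9
v[6] = max(1+9-1, 3+9-1, 7+7-1, 9+3-1, 9+1-1, 9+0) = 13
v[7] = max(1+13-1, 3+9-1, 7+9-1, …, 9+1-1, 9+0) = 15
v[8] = max(1+15-1, 3+13-1, 7+9-1, …, 9+1-1, 22+0) = 22
v[9] = max(1+22-1, 3+15-1, 7+13-1, …, 22+1-1, 26+0) = 26
Best is to make no cuts and sell whole for $26.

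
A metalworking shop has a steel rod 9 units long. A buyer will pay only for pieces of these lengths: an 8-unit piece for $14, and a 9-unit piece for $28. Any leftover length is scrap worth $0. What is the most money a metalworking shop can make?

28

Consider every possible first cut. best[k] is the best of p[i]+best[k−i] over all sellable i≤k.
best[1] = 0
best[2] = 0
best[3] = 0
best[4] = 0
best[5] = 0
best[6] = 0
best[7] = 0
best[8] = 14
best[9] = 28
One optimal cutting: 9 → $28.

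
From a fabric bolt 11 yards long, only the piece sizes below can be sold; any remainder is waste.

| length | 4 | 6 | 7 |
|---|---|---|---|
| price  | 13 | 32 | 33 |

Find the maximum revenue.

46

Build best[k] bottom-up: best[k] = max over allowed piece i of (p[i] + best[k−i]).
best[1] = 0
best[2] = 0
best[3] = 0
best[4] = 13
best[5] = 13
best[6] = max(13+0, 32+0) = 32
best[7] = max(13+0, 32+0, 33+0) = 33
best[8] = max(13+13, 32+0, 33+0) = 33
best[9] = max(13+13, 32+0, 33+0) = 33
best[10] = max(13+32, 32+13, 33+0) = 45
best[11] = max(13+33, 32+13, 33+13) = 46
One optimal cutting: 7 + 4 → $46.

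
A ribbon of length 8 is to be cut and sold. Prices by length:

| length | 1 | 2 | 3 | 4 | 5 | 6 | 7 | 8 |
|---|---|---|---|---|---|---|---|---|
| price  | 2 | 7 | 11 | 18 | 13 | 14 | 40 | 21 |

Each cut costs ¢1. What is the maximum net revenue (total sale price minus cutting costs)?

Let v[k] be the best obtainable value from length k. For each k, try every first piece i and keep the best of price[i] + v[k−i] minus the 1 cut fee when i<k.
v[1] = 2
v[2] = max(2+2-1, 7+0) = 7
v[3] = max(2+7-1, 7+2-1, 11+0) = 11
v[4] = max(2+11-1, 7+7-1, 11+2-1, 18+0) = 18
v[5] = max(2+18-1, 7+11-1, 11+7-1, 18+2-1, 13+0) = 19
v[6] = max(2+19-1, 7+18-1, 11+11-1, 18+7-1, 13+2-1, 14+0) = 24
v[7] = max(2+24-1, 7+19-1, 11+18-1, …, 14+2-1, 40+0) = 40
v[8] = max(2+40-1, 7+24-1, 11+19-1, …, 40+2-1, 21+0) = 41
One optimal plan: pieces 7 + 1 (1 cut) → ¢42 − ¢1 = ¢41.

41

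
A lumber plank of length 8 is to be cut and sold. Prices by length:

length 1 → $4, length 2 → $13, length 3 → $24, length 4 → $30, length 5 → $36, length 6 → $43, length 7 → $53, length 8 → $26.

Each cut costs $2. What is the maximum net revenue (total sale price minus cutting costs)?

58

Consider every possible first cut. net[k] is the best of p[i]+net[k−i] over all sellable i≤k, charging 2 whenever i<k.
net[1] = 4
net[2] = max(4+4-2, 13+0) = 13
net[3] = max(4+13-2, 13+4-2, 24+0) = 24
net[4] = max(4+24-2, 13+13-2, 24+4-2, 30+0) = 30
net[5] = max(4+30-2, 13+24-2, 24+13-2, 30+4-2, 36+0) = 36
net[6] = max(4+36-2, 13+30-2, 24+24-2, 30+13-2, 36+4-2, 43+0) = 46
net[7] = max(4+46-2, 13+36-2, 24+30-2, …, 43+4-2, 53+0) = 53
net[8] = max(4+53-2, 13+46-2, 24+36-2, …, 53+4-2, 26+0) = 58
One optimal plan: pieces 5 + 3 (1 cut) → $60 − $2 = $58.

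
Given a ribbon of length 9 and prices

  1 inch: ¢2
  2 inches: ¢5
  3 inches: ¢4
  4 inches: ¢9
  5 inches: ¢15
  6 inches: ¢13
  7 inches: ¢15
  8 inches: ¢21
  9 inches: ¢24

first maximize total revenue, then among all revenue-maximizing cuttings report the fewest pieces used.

3

Let r[k] be the best obtainable value from length k. For each k, try every first piece i and keep the best of price[i] + r[k−i].
r[1] = 2
r[2] = 5
r[3] = 7  (first piece 1, then r[2]=5)
r[4] = 10  (first piece 2, then r[2]=5)
r[5] = 15
r[6] = 17  (first piece 1, then r[5]=15)
r[7] = 20  (first piece 2, then r[5]=15)
r[8] = 22  (first piece 1, then r[7]=20)
r[9] = 25  (first piece 2, then r[7]=20)
Maximum revenue is ¢25.
Now minimize piece count subject to staying optimal: for each k, pieces[k] = 1 + min over i with p[i]+r[k−i]=r[k] of pieces[k−i].
pieces[6] = 2
pieces[7] = 2
pieces[8] = 3
pieces[9] = 3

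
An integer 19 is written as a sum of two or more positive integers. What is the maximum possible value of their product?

972

Let f[k] be the best product for length k (with at least one cut). For each first piece i, the rest contributes max(k−i, f[k−i]).
f[2] = 1*max(1,0) = 1*1 = 1
f[3] = max(1*2, 2*1) = 2
f[4] = max(1*3, 2*2, 3*1) = 4
f[5] = max(1*4, 2*3, 3*2, 4*1) = 6
f[6] = max(1*6, 2*4, 3*3, 4*2, 5*1) = 9
f[7] = max(1*9, 2*6, 3*4, 4*3, 5*2, 6*1) = 12
f[8] = max(1*12, 2*9, 3*6, …, 6*2, 7*1) = 18
f[9] = max(1*18, 2*12, 3*9, …, 7*2, 8*1) = 27
f[10] = max(1*27, 2*18, 3*12, …, 8*2, 9*1) = 36
f[11] = max(1*36, 2*27, 3*18, …, 9*2, 10*1) = 54
f[12] = max(1*54, 2*36, 3*27, …, 10*2, 11*1) = 81
f[13] = max(1*81, 2*54, 3*36, …, 11*2, 12*1) = 108
f[14] = max(1*108, 2*81, 3*54, …, 12*2, 13*1) = 162
f[15] = max(1*162, 2*108, 3*81, …, 13*2, 14*1) = 243
f[16] = max(1*243, 2*162, 3*108, …, 14*2, 15*1) = 324
f[17] = max(1*324, 2*243, 3*162, …, 15*2, 16*1) = 486
f[18] = max(1*486, 2*324, 3*243, …, 16*2, 17*1) = 729
f[19] = max(1*729, 2*486, 3*324, …, 17*2, 18*1) = 972
One optimal split: 3 + 3 + 3 + 3 + 3 + 2 + 2; product 3*3*3*3*3*2*2 = 972.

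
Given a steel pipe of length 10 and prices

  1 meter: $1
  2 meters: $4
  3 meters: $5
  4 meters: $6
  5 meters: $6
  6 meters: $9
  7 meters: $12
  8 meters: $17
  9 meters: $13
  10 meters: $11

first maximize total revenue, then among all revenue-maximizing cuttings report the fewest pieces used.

2

Let r[k] be the best obtainable value from length k. For each k, try every first piece i and keep the best of price[i] + r[k−i].
r[1] = 1
r[2] = max(1+1, 4+0) = 4
r[3] = max(1+4, 4+1, 5+0) = 5
r[4] = max(1+5, 4+4, 5+1, 6+0) = 8
r[5] = max(1+8, 4+5, 5+4, 6+1, 6+0) = 9
r[6] = max(1+9, 4+8, 5+5, 6+4, 6+1, 9+0) = 12
r[7] = max(1+12, 4+9, 5+8, …, 9+1, 12+0) = 13
r[8] = max(1+13, 4+12, 5+9, …, 12+1, 17+0) = 17
r[9] = max(1+17, 4+13, 5+12, …, 17+1, 13+0) = 18
r[10] = max(1+18, 4+17, 5+13, …, 13+1, 11+0) = 21
Maximum revenue is $21.
Now minimize piece count subject to staying optimal: for each k, pieces[k] = 1 + min over i with p[i]+r[k−i]=r[k] of pieces[k−i].
pieces[7] = 3
pieces[8] = 1
pieces[9] = 2
pieces[10] = 2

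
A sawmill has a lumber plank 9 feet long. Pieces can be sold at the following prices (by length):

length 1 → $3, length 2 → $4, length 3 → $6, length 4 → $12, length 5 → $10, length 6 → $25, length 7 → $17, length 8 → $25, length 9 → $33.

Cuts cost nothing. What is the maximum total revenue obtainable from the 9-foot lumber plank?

Build v[k] bottom-up: v[k] = max over allowed piece i of (p[i] + v[k−i]).
v[1] = 3
v[2] = 6  (first piece 1, then v[1]=3)
v[3] = 9  (first piece 1, then v[2]=6)
v[4] = 12  (first piece 1, then v[3]=9)
v[5] = 15  (first piece 1, then v[4]=12)
v[6] = 25
v[7] = 28  (first piece 1, then v[6]=25)
v[8] = 31  (first piece 1, then v[7]=28)
v[9] = 34  (first piece 1, then v[8]=31)
One optimal cutting: 6 + 1 + 1 + 1 → $25 + $3 + $3 + $3 = $34.

34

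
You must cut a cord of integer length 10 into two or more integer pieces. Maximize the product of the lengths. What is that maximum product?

Define f[k] = max over 1≤i<k of i · max(k−i, f[k−i]); the inner max lets the remainder stay uncut if that's better.
f[2] = 1×max(1,0) = 1×1 = 1
f[3] = 1×max(2,1) = 1×2 = 2
f[4] = 2×max(2,1) = 2×2 = 4
f[5] = 2×max(3,2) = 2×3 = 6
f[6] = 3×max(3,2) = 3×3 = 9
f[7] = 2×max(5,6) = 2×6 = 12
f[8] = 2×max(6,9) = 2×9 = 18
f[9] = 3×max(6,9) = 3×9 = 27
f[10] = 2×max(8,18) = 2×18 = 36
One optimal split: 3 + 3 + 2 + 2; product 3×3×2×2 = 36.

36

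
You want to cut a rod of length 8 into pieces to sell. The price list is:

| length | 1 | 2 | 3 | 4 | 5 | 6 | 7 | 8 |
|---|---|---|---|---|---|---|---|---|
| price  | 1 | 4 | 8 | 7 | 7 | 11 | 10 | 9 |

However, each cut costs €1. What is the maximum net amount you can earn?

Consider every possible first cut. r[k] is the best of p[i]+r[k−i] over all sellable i≤k, charging 1 whenever i<k.
r[1] = 1
r[2] = 4
r[3] = 8
r[4] = 8  (first piece 1, then r[3]=8)
r[5] = 11  (first piece 2, then r[3]=8)
r[6] = 15  (first piece 3, then r[3]=8)
r[7] = 15  (first piece 1, then r[6]=15)
r[8] = 18  (first piece 2, then r[6]=15)
One optimal plan: pieces 3 + 3 + 2 (2 cuts) → €20 − €2 = €18.

18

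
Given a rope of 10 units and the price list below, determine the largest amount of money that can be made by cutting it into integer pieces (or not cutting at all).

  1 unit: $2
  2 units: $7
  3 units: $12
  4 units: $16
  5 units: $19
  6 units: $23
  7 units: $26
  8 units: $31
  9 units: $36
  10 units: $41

Let R[k] be the best obtainable value from length k. For each k, try every first piece i and keep the best of price[i] + R[k−i].
R[1] = 2
R[2] = 7
R[3] = 12
R[4] = 16
R[5] = 19  (first piece 2, then R[3]=12)
R[6] = 24  (first piece 3, then R[3]=12)
R[7] = 28  (first piece 3, then R[4]=16)
R[8] = 32  (first piece 4, then R[4]=16)
R[9] = 36  (first piece 3, then R[6]=24)
R[10] = 41
Best is to sell the whole 10-unit piece uncut for $41.

41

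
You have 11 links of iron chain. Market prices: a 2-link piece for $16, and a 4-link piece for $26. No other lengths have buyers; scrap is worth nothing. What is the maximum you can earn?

Let best[k] be the best obtainable value from length k. For each k, try every first piece i and keep the best of price[i] + best[k−i].
best[1] = 0
best[2] = 16
best[3] = 16
best[4] = max(16+16, 26+0) = 32
best[5] = max(16+16, 26+0) = 32
best[6] = max(16+32, 26+16) = 48
best[7] = max(16+32, 26+16) = 48
best[8] = max(16+48, 26+32) = 64
best[9] = max(16+48, 26+32) = 64
best[10] = max(16+64, 26+48) = 80
best[11] = max(16+64, 26+48) = 80
One optimal cutting: pieces 2 + 2 + 2 + 2 + 2 with 1 link of scrap → $80.

80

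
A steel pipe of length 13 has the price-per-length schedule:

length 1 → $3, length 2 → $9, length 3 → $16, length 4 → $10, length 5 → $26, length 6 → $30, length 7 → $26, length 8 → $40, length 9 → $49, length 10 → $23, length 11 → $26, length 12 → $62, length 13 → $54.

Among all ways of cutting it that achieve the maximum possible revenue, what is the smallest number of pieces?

3

Build r[k] bottom-up: r[k] = max over allowed piece i of (p[i] + r[k−i]).
r[1] = 3
r[2] = max(3+3, 9+0) = 9
r[3] = max(3+9, 9+3, 16+0) = 16
r[4] = max(3+16, 9+9, 16+3, 10+0) = 19
r[5] = max(3+19, 9+16, 16+9, 10+3, 26+0) = 26
r[6] = max(3+26, 9+19, 16+16, 10+9, 26+3, 30+0) = 32
r[7] = max(3+32, 9+26, 16+19, …, 30+3, 26+0) = 35
r[8] = max(3+35, 9+32, 16+26, …, 26+3, 40+0) = 42
r[9] = max(3+42, 9+35, 16+32, …, 40+3, 49+0) = 49
r[10] = max(3+49, 9+42, 16+35, …, 49+3, 23+0) = 52
r[11] = max(3+52, 9+49, 16+42, …, 23+3, 26+0) = 58
r[12] = max(3+58, 9+52, 16+49, …, 26+3, 62+0) = 65
r[13] = max(3+65, 9+58, 16+52, …, 62+3, 54+0) = 68
Maximum revenue is $68.
Now minimize piece count subject to staying optimal: for each k, pieces[k] = 1 + min over i with p[i]+r[k−i]=r[k] of pieces[k−i].
pieces[10] = 2
pieces[11] = 2
pieces[12] = 2
pieces[13] = 3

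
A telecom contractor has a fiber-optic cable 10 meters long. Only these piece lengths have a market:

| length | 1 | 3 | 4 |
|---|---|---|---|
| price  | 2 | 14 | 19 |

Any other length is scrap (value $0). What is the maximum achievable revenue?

Consider every possible first cut. f[k] is the best of p[i]+f[k−i] over all sellable i≤k.
f[1] = 2
f[2] = 4  (first piece 1, then f[1]=2)
f[3] = max(2+4, 14+0) = 14
f[4] = max(2+14, 14+2, 19+0) = 19
f[5] = max(2+19, 14+4, 19+2) = 21
f[6] = max(2+21, 14+14, 19+4) = 28
f[7] = max(2+28, 14+19, 19+14) = 33
f[8] = max(2+33, 14+21, 19+19) = 38
f[9] = max(2+38, 14+28, 19+21) = 42
f[10] = max(2+42, 14+33, 19+28) = 47
One optimal cutting: 4 + 3 + 3 → $47.

47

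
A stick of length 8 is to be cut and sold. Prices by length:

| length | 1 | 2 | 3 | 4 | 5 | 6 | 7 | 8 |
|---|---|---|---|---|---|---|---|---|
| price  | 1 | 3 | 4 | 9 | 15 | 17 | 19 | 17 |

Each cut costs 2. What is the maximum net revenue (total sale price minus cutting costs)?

18

Build r[k] bottom-up: r[k] = max over allowed piece i of (p[i] + r[k−i]) − 2 per cut.
r[1] = 1
r[2] = max(1+1-2, 3+0) = 3
r[3] = max(1+3-2, 3+1-2, 4+0) = 4
r[4] = max(1+4-2, 3+3-2, 4+1-2, 9+0) = 9
r[5] = max(1+9-2, 3+4-2, 4+3-2, 9+1-2, 15+0) = 15
r[6] = max(1+15-2, 3+9-2, 4+4-2, 9+3-2, 15+1-2, 17+0) = 17
r[7] = max(1+17-2, 3+15-2, 4+9-2, …, 17+1-2, 19+0) = 19
r[8] = max(1+19-2, 3+17-2, 4+15-2, …, 19+1-2, 17+0) = 18
One optimal plan: pieces 7 + 1 (1 cut) → 20 − 2 = 18.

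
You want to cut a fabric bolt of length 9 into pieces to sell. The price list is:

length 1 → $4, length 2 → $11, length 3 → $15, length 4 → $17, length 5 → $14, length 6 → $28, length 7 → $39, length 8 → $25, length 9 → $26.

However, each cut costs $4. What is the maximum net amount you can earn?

Let net[k] be the best obtainable value from length k. For each k, try every first piece i and keep the best of price[i] + net[k−i] minus the 4 cut fee when i<k.
net[1] = 4
net[2] = 11
net[3] = 15
net[4] = 18  (first piece 2, then net[2]=11)
net[5] = 22  (first piece 2, then net[3]=15)
net[6] = 28
net[7] = 39
net[8] = 39  (first piece 1, then net[7]=39)
net[9] = 46  (first piece 2, then net[7]=39)
One optimal plan: pieces 7 + 2 (1 cut) → $50 − $4 = $46.

46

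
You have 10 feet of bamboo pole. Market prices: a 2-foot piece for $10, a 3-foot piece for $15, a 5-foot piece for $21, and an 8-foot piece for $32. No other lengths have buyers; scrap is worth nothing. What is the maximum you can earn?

50

Build f[k] bottom-up: f[k] = max over allowed piece i of (p[i] + f[k−i]).
f[1] = 0
f[2] = 10
f[3] = max(10+0, 15+0) = 15
f[4] = max(10+10, 15+0) = 20
f[5] = max(10+15, 15+10, 21+0) = 25
f[6] = max(10+20, 15+15, 21+0) = 30
f[7] = max(10+25, 15+20, 21+10) = 35
f[8] = max(10+30, 15+25, 21+15, 32+0) = 40
f[9] = max(10+35, 15+30, 21+20, 32+0) = 45
f[10] = max(10+40, 15+35, 21+25, 32+10) = 50
One optimal cutting: 2 + 2 + 2 + 2 + 2 → $50.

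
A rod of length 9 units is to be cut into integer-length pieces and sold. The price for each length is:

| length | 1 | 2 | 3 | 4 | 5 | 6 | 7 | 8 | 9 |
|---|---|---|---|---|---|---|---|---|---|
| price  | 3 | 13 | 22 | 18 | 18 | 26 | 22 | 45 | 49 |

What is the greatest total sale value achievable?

66

Consider every possible first cut. r[k] is the best of p[i]+r[k−i] over all sellable i≤k.
r[1] = 3
r[2] = max(3+3, 13+0) = 13
r[3] = max(3+13, 13+3, 22+0) = 22
r[4] = max(3+22, 13+13, 22+3, 18+0) = 26
r[5] = max(3+26, 13+22, 22+13, 18+3, 18+0) = 35
r[6] = max(3+35, 13+26, 22+22, 18+13, 18+3, 26+0) = 44
r[7] = max(3+44, 13+35, 22+26, …, 26+3, 22+0) = 48
r[8] = max(3+48, 13+44, 22+35, …, 22+3, 45+0) = 57
r[9] = max(3+57, 13+48, 22+44, …, 45+3, 49+0) = 66
One optimal cutting: 3 + 3 + 3 → €22 + €22 + €22 = €66.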